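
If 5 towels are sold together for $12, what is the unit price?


Total cost: $12
Number of items: 5
Unit price: $12 / 5 = $2.40

$2.40


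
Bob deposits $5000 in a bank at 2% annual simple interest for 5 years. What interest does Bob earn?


Use the formula I = P x R x T / 100
P x R x T = 5000 x 2 x 5 = 50000
I = 50000 / 100 = $500

$500


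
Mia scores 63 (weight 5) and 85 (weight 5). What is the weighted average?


Weighted sum:
5 x 63 + 5 x 85 = 740
Total weight:
5 + 5 = 10
Weighted average:
740 / 10 = 74

74


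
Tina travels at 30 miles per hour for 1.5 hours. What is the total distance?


Use the formula: distance = speed x time
Speed = 30 mph, Time = 1.5 hours
30 x 1.5 = 45 miles

45 miles


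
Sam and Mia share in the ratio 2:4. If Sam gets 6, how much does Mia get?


Find the multiplier:
6 / 2 = 3
Apply to Mia's share:
4 x 3 = 12

12


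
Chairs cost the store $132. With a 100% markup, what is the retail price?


Calculate the markup amount:
100% of $132 = $132
Add to cost:
$132 + $132 = $264

$264


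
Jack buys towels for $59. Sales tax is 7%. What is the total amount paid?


Calculate the tax:
7% of $59 = $4.13
Add tax to price:
$59 + $4.13 = $63.13

$63.13


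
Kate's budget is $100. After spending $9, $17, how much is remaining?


Add up expenses:
$9 + $17 = $26
Subtract from budget:
$100 - $26 = $74

$74


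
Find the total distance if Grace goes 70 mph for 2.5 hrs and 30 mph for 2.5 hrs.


Leg 1 distance:
70 x 2.5 = 175 miles
Leg 2 distance:
30 x 2.5 = 75 miles
Total distance:
175 + 75 = 250 miles

250 miles


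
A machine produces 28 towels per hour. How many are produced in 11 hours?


Production rate: 28 towels per hour
Time: 11 hours
Total: 28 x 11 = 308 towels

308 towels


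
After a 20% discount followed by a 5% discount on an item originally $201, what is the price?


First discount:
20% of $201 = $40.20
Price after first discount:
$201 - $40.20 = $160.80
Second discount:
5% of $160.80 = $8.04
Final price:
$160.80 - $8.04 = $152.76

$152.76


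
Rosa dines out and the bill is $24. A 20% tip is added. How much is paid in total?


Calculate the tip:
20% of $24 = $4.80
Add tip to meal cost:
$24 + $4.80 = $28.80

$28.80


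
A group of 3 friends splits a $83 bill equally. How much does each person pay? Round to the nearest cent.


Total bill: $83
Number of people: 3
Each pays: $83 / 3 = $27.6666... ≈ $27.67

$27.67


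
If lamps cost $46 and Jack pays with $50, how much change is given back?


Start with the amount paid:
$50
Subtract the price:
$50 - $46 = $4

$4


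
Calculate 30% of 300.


Convert percentage to decimal:
30% = 0.3
Multiply:
300 x 0.3 = 90

90


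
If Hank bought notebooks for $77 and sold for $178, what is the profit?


Selling price = $178
Cost price = $77
Profit = selling price - cost price:
Profit = $178 - $77 = $101

$101


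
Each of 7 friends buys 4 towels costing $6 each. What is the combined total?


Cost per person:
4 x $6 = $24
Group total:
7 x $24 = $168

$168


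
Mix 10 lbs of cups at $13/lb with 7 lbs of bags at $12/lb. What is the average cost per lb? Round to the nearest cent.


Cost of cups:
10 x $13 = $130
Cost of bags:
7 x $12 = $84
Total cost: $130 + $84 = $214
Total weight: 17 lbs
Average: $214 / 17 = $12.5882... ≈ $12.59/lb

$12.59/lb


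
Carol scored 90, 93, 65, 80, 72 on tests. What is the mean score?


Add the scores:
90 + 93 + 65 + 80 + 72 = 400
Divide by the number of tests:
400 / 5 = 80

80


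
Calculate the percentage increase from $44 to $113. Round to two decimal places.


Find the absolute change:
|113 - 44| = 69
Divide by original and multiply by 100:
69 / 44 x 100 = 156.8181...% ≈ 156.82%

156.82%


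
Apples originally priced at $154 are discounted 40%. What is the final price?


Calculate the discount amount:
40% of $154 = $61.60
Subtract from original:
$154 - $61.60 = $92.40

$92.40


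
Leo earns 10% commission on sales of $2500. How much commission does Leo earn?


Convert rate to decimal:
10% = 0.1
Multiply by sales:
$2500 x 0.1 = $250

$250


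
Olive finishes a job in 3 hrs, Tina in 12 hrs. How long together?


Olive's rate: 1/3 of the job per hour
Tina's rate: 1/12 of the job per hour
Combined rate: 1/3 + 1/12 = 5/12 per hour
Time = 1 / (5/12) = 12/5 = 2.4 hours

2.4 hours


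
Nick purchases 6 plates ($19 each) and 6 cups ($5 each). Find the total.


Cost of plates:
6 x $19 = $114
Cost of cups:
6 x $5 = $30
Add both:
$114 + $30 = $144

$144


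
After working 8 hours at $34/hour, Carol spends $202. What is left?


Calculate earnings:
8 x $34 = $272
Subtract spending:
$272 - $202 = $70

$70


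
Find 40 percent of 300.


Convert percentage to decimal:
40% = 0.4
Multiply:
300 x 0.4 = 120

120


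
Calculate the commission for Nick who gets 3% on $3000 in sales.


Convert rate to decimal:
3% = 0.03
Multiply by sales:
$3000 x 0.03 = $90

$90


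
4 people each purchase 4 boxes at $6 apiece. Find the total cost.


Cost per person:
4 x $6 = $24
Group total:
4 x $24 = $96

$96


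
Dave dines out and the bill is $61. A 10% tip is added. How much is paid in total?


Calculate the tip:
10% of $61 = $6.10
Add tip to meal cost:
$61 + $6.10 = $67.10

$67.10


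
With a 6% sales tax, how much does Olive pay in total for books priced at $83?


Calculate the tax:
6% of $83 = $4.98
Add tax to price:
$83 + $4.98 = $87.98

$87.98


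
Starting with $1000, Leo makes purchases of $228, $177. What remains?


Add up expenses:
$228 + $177 = $405
Subtract from budget:
$1000 - $405 = $595

$595


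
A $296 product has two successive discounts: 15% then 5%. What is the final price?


First discount:
15% of $296 = $44.40
Price after first discount:
$296 - $44.40 = $251.60
Second discount:
5% of $251.60 = $12.58
Final price:
$251.60 - $12.58 = $239.02

$239.02


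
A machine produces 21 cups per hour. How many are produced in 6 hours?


Production rate: 21 cups per hour
Time: 6 hours
Total: 21 x 6 = 126 cups

126 cups


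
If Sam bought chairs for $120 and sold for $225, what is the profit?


Selling price = $225
Cost price = $120
Profit = selling price - cost price:
Profit = $225 - $120 = $105

$105


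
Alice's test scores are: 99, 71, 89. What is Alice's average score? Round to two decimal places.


Add the scores:
99 + 71 + 89 = 259
Divide by the number of tests:
259 / 3 = 86.3333... ≈ 86.33

86.33


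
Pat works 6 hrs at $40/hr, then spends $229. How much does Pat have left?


Calculate earnings:
6 x $40 = $240
Subtract spending:
$240 - $229 = $11

$11


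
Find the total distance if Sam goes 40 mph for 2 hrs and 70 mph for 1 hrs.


Leg 1 distance:
40 x 2 = 80 miles
Leg 2 distance:
70 x 1 = 70 miles
Total distance:
80 + 70 = 150 miles

150 miles


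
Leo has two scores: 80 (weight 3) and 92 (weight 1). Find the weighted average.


Weighted sum:
3 x 80 + 1 x 92 = 332
Total weight:
3 + 1 = 4
Weighted average:
332 / 4 = 83

83


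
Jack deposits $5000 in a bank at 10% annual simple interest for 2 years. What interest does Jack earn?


Use the formula I = P x R x T / 100
P x R x T = 5000 x 10 x 2 = 100000
I = 100000 / 100 = $1000

$1000


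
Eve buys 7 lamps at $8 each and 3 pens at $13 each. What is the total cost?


Cost of lamps:
7 x $8 = $56
Cost of pens:
3 x $13 = $39
Add both:
$56 + $39 = $95

$95


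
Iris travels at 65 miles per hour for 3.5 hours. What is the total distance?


Use the formula: distance = speed x time
Speed = 65 mph, Time = 3.5 hours
65 x 3.5 = 227.5 miles

227.5 miles


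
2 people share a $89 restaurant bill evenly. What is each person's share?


Total bill: $89
Number of people: 2
Each pays: $89 / 2 = $44.50

$44.50


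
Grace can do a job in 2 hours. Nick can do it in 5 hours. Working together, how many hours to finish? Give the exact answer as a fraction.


Grace's rate: 1/2 of the job per hour
Nick's rate: 1/5 of the job per hour
Combined rate: 1/2 + 1/5 = 7/10 per hour
Time = 1 / (7/10) = 10/7 hours (≈ 1.43 hours)

10/7 hours


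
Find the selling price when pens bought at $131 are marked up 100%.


Calculate the markup amount:
100% of $131 = $131
Add to cost:
$131 + $131 = $262

$262


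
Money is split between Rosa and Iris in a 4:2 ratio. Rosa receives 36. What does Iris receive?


Find the multiplier:
36 / 4 = 9
Apply to Iris's share:
2 x 9 = 18

18


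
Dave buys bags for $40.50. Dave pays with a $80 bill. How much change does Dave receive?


Start with the amount paid:
$80
Subtract the price:
$80 - $40.50 = $39.50

$39.50


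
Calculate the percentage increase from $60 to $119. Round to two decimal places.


Find the absolute change:
|119 - 60| = 59
Divide by original and multiply by 100:
59 / 60 x 100 = 98.3333...% ≈ 98.33%

98.33%


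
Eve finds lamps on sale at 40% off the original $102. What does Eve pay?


Calculate the discount amount:
40% of $102 = $40.80
Subtract from original:
$102 - $40.80 = $61.20

$61.20


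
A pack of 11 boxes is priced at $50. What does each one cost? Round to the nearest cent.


Total cost: $50
Number of items: 11
Unit price: $50 / 11 = $4.5454... ≈ $4.55

$4.55


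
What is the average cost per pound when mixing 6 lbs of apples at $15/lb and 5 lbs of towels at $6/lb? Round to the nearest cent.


Cost of apples:
6 x $15 = $90
Cost of towels:
5 x $6 = $30
Total cost: $90 + $30 = $120
Total weight: 11 lbs
Average: $120 / 11 = $10.9090... ≈ $10.91/lb

$10.91/lb


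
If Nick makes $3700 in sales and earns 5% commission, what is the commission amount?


Convert rate to decimal:
5% = 0.05
Multiply by sales:
$3700 x 0.05 = $185

$185


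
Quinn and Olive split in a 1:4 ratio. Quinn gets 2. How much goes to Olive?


Find the multiplier:
2 / 1 = 2
Apply to Olive's share:
4 x 2 = 8

8


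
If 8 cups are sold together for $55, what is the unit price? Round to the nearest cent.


Total cost: $55
Number of items: 8
Unit price: $55 / 8 = $6.875 ≈ $6.88

$6.88


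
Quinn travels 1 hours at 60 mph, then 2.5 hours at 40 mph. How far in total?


Leg 1 distance:
60 x 1 = 60 miles
Leg 2 distance:
40 x 2.5 = 100 miles
Total distance:
60 + 100 = 160 miles

160 miles


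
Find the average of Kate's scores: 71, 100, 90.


Add the scores:
71 + 100 + 90 = 261
Divide by the number of tests:
261 / 3 = 87

87


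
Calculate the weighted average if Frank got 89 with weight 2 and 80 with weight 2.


Weighted sum:
2 x 89 + 2 x 80 = 338
Total weight:
2 + 2 = 4
Weighted average:
338 / 4 = 84.5

84.5


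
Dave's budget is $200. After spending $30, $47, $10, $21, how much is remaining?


Add up expenses:
$30 + $47 + $10 + $21 = $108
Subtract from budget:
$200 - $108 = $92

$92


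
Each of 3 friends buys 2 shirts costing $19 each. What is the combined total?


Cost per person:
2 x $19 = $38
Group total:
3 x $38 = $114

$114


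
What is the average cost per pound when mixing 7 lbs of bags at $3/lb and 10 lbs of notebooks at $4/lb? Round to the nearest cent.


Cost of bags:
7 x $3 = $21
Cost of notebooks:
10 x $4 = $40
Total cost: $21 + $40 = $61
Total weight: 17 lbs
Average: $61 / 17 = $3.5882... ≈ $3.59/lb

$3.59/lb


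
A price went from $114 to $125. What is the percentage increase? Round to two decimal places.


Find the absolute change:
|125 - 114| = 11
Divide by original and multiply by 100:
11 / 114 x 100 = 9.6491...% ≈ 9.65%

9.65%


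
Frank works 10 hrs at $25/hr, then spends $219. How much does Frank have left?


Calculate earnings:
10 x $25 = $250
Subtract spending:
$250 - $219 = $31

$31


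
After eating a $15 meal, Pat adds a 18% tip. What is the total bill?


Calculate the tip:
18% of $15 = $2.70
Add tip to meal cost:
$15 + $2.70 = $17.70

$17.70


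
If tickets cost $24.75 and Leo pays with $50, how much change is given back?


Start with the amount paid:
$50
Subtract the price:
$50 - $24.75 = $25.25

$25.25


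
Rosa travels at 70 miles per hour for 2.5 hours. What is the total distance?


Use the formula: distance = speed x time
Speed = 70 mph, Time = 2.5 hours
70 x 2.5 = 175 miles

175 miles


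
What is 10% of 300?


Convert percentage to decimal:
10% = 0.1
Multiply:
300 x 0.1 = 30

30


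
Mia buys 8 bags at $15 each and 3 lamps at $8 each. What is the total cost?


Cost of bags:
8 x $15 = $120
Cost of lamps:
3 x $8 = $24
Add both:
$120 + $24 = $144

$144


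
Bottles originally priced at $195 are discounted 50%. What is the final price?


Calculate the discount amount:
50% of $195 = $97.50
Subtract from original:
$195 - $97.50 = $97.50

$97.50


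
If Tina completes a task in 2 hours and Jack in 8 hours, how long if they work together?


Tina's rate: 1/2 of the job per hour
Jack's rate: 1/8 of the job per hour
Combined rate: 1/2 + 1/8 = 5/8 per hour
Time = 1 / (5/8) = 8/5 = 1.6 hours

1.6 hours


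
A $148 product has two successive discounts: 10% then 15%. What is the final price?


First discount:
10% of $148 = $14.80
Price after first discount:
$148 - $14.80 = $133.20
Second discount:
15% of $133.20 = $19.98
Final price:
$133.20 - $19.98 = $113.22

$113.22


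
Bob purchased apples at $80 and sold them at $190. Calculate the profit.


Selling price = $190
Cost price = $80
Profit = selling price - cost price:
Profit = $190 - $80 = $110

$110


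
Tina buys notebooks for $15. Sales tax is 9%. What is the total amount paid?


Calculate the tax:
9% of $15 = $1.35
Add tax to price:
$15 + $1.35 = $16.35

$16.35


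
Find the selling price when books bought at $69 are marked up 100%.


Calculate the markup amount:
100% of $69 = $69
Add to cost:
$69 + $69 = $138

$138


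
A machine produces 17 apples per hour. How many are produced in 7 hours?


Production rate: 17 apples per hour
Time: 7 hours
Total: 17 x 7 = 119 apples

119 apples


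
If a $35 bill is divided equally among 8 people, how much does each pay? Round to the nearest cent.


Total bill: $35
Number of people: 8
Each pays: $35 / 8 = $4.375 ≈ $4.38

$4.38


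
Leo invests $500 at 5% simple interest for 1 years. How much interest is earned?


Use the formula I = P x R x T / 100
P x R x T = 500 x 5 x 1 = 2500
I = 2500 / 100 = $25

$25


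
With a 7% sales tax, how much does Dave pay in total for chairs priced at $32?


Calculate the tax:
7% of $32 = $2.24
Add tax to price:
$32 + $2.24 = $34.24

$34.24


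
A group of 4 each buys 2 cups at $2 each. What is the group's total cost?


Cost per person:
2 x $2 = $4
Group total:
4 x $4 = $16

$16


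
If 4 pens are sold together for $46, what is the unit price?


Total cost: $46
Number of items: 4
Unit price: $46 / 4 = $11.50

$11.50


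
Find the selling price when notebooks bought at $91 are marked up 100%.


Calculate the markup amount:
100% of $91 = $91
Add to cost:
$91 + $91 = $182

$182


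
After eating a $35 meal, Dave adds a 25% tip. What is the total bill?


Calculate the tip:
25% of $35 = $8.75
Add tip to meal cost:
$35 + $8.75 = $43.75

$43.75


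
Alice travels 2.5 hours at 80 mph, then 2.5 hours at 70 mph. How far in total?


Leg 1 distance:
80 x 2.5 = 200 miles
Leg 2 distance:
70 x 2.5 = 175 miles
Total distance:
200 + 175 = 375 miles

375 miles


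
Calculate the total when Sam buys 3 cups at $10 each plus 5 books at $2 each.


Cost of cups:
3 x $10 = $30
Cost of books:
5 x $2 = $10
Add both:
$30 + $10 = $40

$40


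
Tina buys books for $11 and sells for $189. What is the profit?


Selling price = $189
Cost price = $11
Profit = selling price - cost price:
Profit = $189 - $11 = $178

$178


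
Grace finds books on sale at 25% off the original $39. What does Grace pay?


Calculate the discount amount:
25% of $39 = $9.75
Subtract from original:
$39 - $9.75 = $29.25

$29.25


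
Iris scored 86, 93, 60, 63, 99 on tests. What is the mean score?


Add the scores:
86 + 93 + 60 + 63 + 99 = 401
Divide by the number of tests:
401 / 5 = 80.2

80.2


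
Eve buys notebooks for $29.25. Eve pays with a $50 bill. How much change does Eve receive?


Start with the amount paid:
$50
Subtract the price:
$50 - $29.25 = $20.75

$20.75


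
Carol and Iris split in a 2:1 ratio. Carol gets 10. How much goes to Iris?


Find the multiplier:
10 / 2 = 5
Apply to Iris's share:
1 x 5 = 5

5


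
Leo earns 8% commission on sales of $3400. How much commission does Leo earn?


Convert rate to decimal:
8% = 0.08
Multiply by sales:
$3400 x 0.08 = $272

$272


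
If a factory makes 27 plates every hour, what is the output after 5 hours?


Production rate: 27 plates per hour
Time: 5 hours
Total: 27 x 5 = 135 plates

135 plates


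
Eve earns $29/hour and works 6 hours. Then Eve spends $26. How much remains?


Calculate earnings:
6 x $29 = $174
Subtract spending:
$174 - $26 = $148

$148


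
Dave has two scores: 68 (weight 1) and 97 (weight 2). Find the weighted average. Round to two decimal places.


Weighted sum:
1 x 68 + 2 x 97 = 262
Total weight:
1 + 2 = 3
Weighted average:
262 / 3 = 87.3333... ≈ 87.33

87.33


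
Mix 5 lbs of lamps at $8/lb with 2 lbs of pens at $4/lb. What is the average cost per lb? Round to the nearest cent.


Cost of lamps:
5 x $8 = $40
Cost of pens:
2 x $4 = $8
Total cost: $40 + $8 = $48
Total weight: 7 lbs
Average: $48 / 7 = $6.8571... ≈ $6.86/lb

$6.86/lb


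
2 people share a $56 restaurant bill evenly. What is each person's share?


Total bill: $56
Number of people: 2
Each pays: $56 / 2 = $28

$28


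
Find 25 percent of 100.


Convert percentage to decimal:
25% = 0.25
Multiply:
100 x 0.25 = 25

25


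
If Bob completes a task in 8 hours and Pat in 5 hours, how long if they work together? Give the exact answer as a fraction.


Bob's rate: 1/8 of the job per hour
Pat's rate: 1/5 of the job per hour
Combined rate: 1/8 + 1/5 = 13/40 per hour
Time = 1 / (13/40) = 40/13 hours (≈ 3.08 hours)

40/13 hours


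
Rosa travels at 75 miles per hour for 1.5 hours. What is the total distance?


Use the formula: distance = speed x time
Speed = 75 mph, Time = 1.5 hours
75 x 1.5 = 112.5 miles

112.5 miles


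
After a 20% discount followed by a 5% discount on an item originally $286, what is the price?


First discount:
20% of $286 = $57.20
Price after first discount:
$286 - $57.20 = $228.80
Second discount:
5% of $228.80 = $11.44
Final price:
$228.80 - $11.44 = $217.36

$217.36


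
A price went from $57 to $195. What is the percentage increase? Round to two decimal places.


Find the absolute change:
|195 - 57| = 138
Divide by original and multiply by 100:
138 / 57 x 100 = 242.1052...% ≈ 242.11%

242.11%


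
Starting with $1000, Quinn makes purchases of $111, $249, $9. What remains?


Add up expenses:
$111 + $249 + $9 = $369
Subtract from budget:
$1000 - $369 = $631

$631


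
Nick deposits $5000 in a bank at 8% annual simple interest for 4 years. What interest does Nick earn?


Use the formula I = P x R x T / 100
P x R x T = 5000 x 8 x 4 = 160000
I = 160000 / 100 = $1600

$1600


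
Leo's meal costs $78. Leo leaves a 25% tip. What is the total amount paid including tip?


Calculate the tip:
25% of $78 = $19.50
Add tip to meal cost:
$78 + $19.50 = $97.50

$97.50


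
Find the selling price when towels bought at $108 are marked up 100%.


Calculate the markup amount:
100% of $108 = $108
Add to cost:
$108 + $108 = $216

$216


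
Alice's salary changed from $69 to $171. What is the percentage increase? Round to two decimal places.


Find the absolute change:
|171 - 69| = 102
Divide by original and multiply by 100:
102 / 69 x 100 = 147.8260...% ≈ 147.83%

147.83%


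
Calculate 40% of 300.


Convert percentage to decimal:
40% = 0.4
Multiply:
300 x 0.4 = 120

120


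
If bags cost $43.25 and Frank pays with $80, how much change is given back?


Start with the amount paid:
$80
Subtract the price:
$80 - $43.25 = $36.75

$36.75


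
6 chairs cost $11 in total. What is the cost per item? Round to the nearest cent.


Total cost: $11
Number of items: 6
Unit price: $11 / 6 = $1.8333... ≈ $1.83

$1.83


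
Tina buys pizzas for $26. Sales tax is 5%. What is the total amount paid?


Calculate the tax:
5% of $26 = $1.30
Add tax to price:
$26 + $1.30 = $27.30

$27.30


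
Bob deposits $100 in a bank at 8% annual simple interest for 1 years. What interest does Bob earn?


Use the formula I = P x R x T / 100
P x R x T = 100 x 8 x 1 = 800
I = 800 / 100 = $8

$8


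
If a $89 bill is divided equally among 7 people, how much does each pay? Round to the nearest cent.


Total bill: $89
Number of people: 7
Each pays: $89 / 7 = $12.7142... ≈ $12.71

$12.71


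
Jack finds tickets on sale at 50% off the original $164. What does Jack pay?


Calculate the discount amount:
50% of $164 = $82
Subtract from original:
$164 - $82 = $82

$82


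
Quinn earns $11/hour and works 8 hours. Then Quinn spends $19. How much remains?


Calculate earnings:
8 x $11 = $88
Subtract spending:
$88 - $19 = $69

$69


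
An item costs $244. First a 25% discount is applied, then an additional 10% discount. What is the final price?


First discount:
25% of $244 = $61
Price after first discount:
$244 - $61 = $183
Second discount:
10% of $183 = $18.30
Final price:
$183 - $18.30 = $164.70

$164.70


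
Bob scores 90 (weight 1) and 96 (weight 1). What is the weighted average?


Weighted sum:
1 x 90 + 1 x 96 = 186
Total weight:
1 + 1 = 2
Weighted average:
186 / 2 = 93

93


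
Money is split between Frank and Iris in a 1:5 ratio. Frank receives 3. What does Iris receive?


Find the multiplier:
3 / 1 = 3
Apply to Iris's share:
5 x 3 = 15

15


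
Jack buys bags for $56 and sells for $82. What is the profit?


Selling price = $82
Cost price = $56
Profit = selling price - cost price:
Profit = $82 - $56 = $26

$26


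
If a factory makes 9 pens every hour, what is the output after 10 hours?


Production rate: 9 pens per hour
Time: 10 hours
Total: 9 x 10 = 90 pens

90 pens


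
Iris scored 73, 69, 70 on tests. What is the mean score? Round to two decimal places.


Add the scores:
73 + 69 + 70 = 212
Divide by the number of tests:
212 / 3 = 70.6666... ≈ 70.67

70.67


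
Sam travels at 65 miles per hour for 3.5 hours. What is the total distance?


Use the formula: distance = speed x time
Speed = 65 mph, Time = 3.5 hours
65 x 3.5 = 227.5 miles

227.5 miles


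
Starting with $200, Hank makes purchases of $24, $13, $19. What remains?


Add up expenses:
$24 + $13 + $19 = $56
Subtract from budget:
$200 - $56 = $144

$144


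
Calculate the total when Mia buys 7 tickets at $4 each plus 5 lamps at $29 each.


Cost of tickets:
7 x $4 = $28
Cost of lamps:
5 x $29 = $145
Add both:
$28 + $145 = $173

$173


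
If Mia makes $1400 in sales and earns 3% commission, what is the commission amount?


Convert rate to decimal:
3% = 0.03
Multiply by sales:
$1400 x 0.03 = $42

$42


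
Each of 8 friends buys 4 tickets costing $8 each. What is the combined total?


Cost per person:
4 x $8 = $32
Group total:
8 x $32 = $256

$256


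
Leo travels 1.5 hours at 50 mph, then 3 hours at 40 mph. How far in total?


Leg 1 distance:
50 x 1.5 = 75 miles
Leg 2 distance:
40 x 3 = 120 miles
Total distance:
75 + 120 = 195 miles

195 miles


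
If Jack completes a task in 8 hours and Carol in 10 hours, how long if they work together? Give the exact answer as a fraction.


Jack's rate: 1/8 of the job per hour
Carol's rate: 1/10 of the job per hour
Combined rate: 1/8 + 1/10 = 9/40 per hour
Time = 1 / (9/40) = 40/9 hours (≈ 4.44 hours)

40/9 hours


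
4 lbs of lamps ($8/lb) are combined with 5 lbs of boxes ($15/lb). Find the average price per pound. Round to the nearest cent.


Cost of lamps:
4 x $8 = $32
Cost of boxes:
5 x $15 = $75
Total cost: $32 + $75 = $107
Total weight: 9 lbs
Average: $107 / 9 = $11.8888... ≈ $11.89/lb

$11.89/lb


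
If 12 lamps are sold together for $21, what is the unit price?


Total cost: $21
Number of items: 12
Unit price: $21 / 12 = $1.75

$1.75


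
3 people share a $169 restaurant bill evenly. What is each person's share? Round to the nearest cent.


Total bill: $169
Number of people: 3
Each pays: $169 / 3 = $56.3333... ≈ $56.33

$56.33


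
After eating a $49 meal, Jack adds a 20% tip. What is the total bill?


Calculate the tip:
20% of $49 = $9.80
Add tip to meal cost:
$49 + $9.80 = $58.80

$58.80


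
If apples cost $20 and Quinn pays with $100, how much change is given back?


Start with the amount paid:
$100
Subtract the price:
$100 - $20 = $80

$80


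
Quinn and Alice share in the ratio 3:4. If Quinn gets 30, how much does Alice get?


Find the multiplier:
30 / 3 = 10
Apply to Alice's share:
4 x 10 = 40

40


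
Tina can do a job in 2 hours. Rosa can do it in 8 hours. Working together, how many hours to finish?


Tina's rate: 1/2 of the job per hour
Rosa's rate: 1/8 of the job per hour
Combined rate: 1/2 + 1/8 = 5/8 per hour
Time = 1 / (5/8) = 8/5 = 1.6 hours

1.6 hours


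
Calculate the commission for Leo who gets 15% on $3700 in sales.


Convert rate to decimal:
15% = 0.15
Multiply by sales:
$3700 x 0.15 = $555

$555


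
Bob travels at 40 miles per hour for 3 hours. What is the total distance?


Use the formula: distance = speed x time
Speed = 40 mph, Time = 3 hours
40 x 3 = 120 miles

120 miles


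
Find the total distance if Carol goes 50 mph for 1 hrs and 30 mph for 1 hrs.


Leg 1 distance:
50 x 1 = 50 miles
Leg 2 distance:
30 x 1 = 30 miles
Total distance:
50 + 30 = 80 miles

80 miles


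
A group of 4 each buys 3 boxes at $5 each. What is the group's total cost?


Cost per person:
3 x $5 = $15
Group total:
4 x $15 = $60

$60


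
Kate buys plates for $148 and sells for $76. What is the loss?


Selling price = $76
Cost price = $148
Loss = cost price - selling price:
Loss = $148 - $76 = $72

$72


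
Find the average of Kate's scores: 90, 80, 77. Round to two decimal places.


Add the scores:
90 + 80 + 77 = 247
Divide by the number of tests:
247 / 3 = 82.3333... ≈ 82.33

82.33


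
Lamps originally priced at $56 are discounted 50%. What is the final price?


Calculate the discount amount:
50% of $56 = $28
Subtract from original:
$56 - $28 = $28

$28


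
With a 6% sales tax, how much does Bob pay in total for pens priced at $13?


Calculate the tax:
6% of $13 = $0.78
Add tax to price:
$13 + $0.78 = $13.78

$13.78


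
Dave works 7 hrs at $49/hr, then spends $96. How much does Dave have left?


Calculate earnings:
7 x $49 = $343
Subtract spending:
$343 - $96 = $247

$247


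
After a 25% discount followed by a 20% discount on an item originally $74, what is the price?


First discount:
25% of $74 = $18.50
Price after first discount:
$74 - $18.50 = $55.50
Second discount:
20% of $55.50 = $11.10
Final price:
$55.50 - $11.10 = $44.40

$44.40


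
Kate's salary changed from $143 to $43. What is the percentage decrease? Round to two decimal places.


Find the absolute change:
|43 - 143| = 100
Divide by original and multiply by 100:
100 / 143 x 100 = 69.9300...% ≈ 69.93%

69.93%


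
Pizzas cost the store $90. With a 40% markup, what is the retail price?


Calculate the markup amount:
40% of $90 = $36
Add to cost:
$90 + $36 = $126

$126


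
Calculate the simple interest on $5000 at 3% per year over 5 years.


Use the formula I = P x R x T / 100
P x R x T = 5000 x 3 x 5 = 75000
I = 75000 / 100 = $750

$750


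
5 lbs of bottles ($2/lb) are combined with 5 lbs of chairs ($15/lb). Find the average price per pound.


Cost of bottles:
5 x $2 = $10
Cost of chairs:
5 x $15 = $75
Total cost: $10 + $75 = $85
Total weight: 10 lbs
Average: $85 / 10 = $8.50/lb

$8.50/lb


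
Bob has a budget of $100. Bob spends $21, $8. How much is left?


Add up expenses:
$21 + $8 = $29
Subtract from budget:
$100 - $29 = $71

$71


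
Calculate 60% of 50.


Convert percentage to decimal:
60% = 0.6
Multiply:
50 x 0.6 = 30

30


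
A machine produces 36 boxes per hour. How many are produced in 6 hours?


Production rate: 36 boxes per hour
Time: 6 hours
Total: 36 x 6 = 216 boxes

216 boxes


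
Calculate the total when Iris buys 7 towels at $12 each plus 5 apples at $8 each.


Cost of towels:
7 x $12 = $84
Cost of apples:
5 x $8 = $40
Add both:
$84 + $40 = $124

$124


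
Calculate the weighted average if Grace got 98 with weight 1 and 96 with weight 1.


Weighted sum:
1 x 98 + 1 x 96 = 194
Total weight:
1 + 1 = 2
Weighted average:
194 / 2 = 97

97


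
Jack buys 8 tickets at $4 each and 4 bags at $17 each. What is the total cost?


Cost of tickets:
8 x $4 = $32
Cost of bags:
4 x $17 = $68
Add both:
$32 + $68 = $100

$100


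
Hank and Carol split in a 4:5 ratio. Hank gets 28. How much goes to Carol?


Find the multiplier:
28 / 4 = 7
Apply to Carol's share:
5 x 7 = 35

35


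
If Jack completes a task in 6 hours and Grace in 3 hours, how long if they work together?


Jack's rate: 1/6 of the job per hour
Grace's rate: 1/3 of the job per hour
Combined rate: 1/6 + 1/3 = 1/2 per hour
Time = 1 / (1/2) = 2 hours

2 hours


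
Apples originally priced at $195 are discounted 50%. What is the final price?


Calculate the discount amount:
50% of $195 = $97.50
Subtract from original:
$195 - $97.50 = $97.50

$97.50


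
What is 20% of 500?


Convert percentage to decimal:
20% = 0.2
Multiply:
500 x 0.2 = 100

100


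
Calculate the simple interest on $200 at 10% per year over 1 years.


Use the formula I = P x R x T / 100
P x R x T = 200 x 10 x 1 = 2000
I = 2000 / 100 = $20

$20


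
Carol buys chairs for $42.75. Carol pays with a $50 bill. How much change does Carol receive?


Start with the amount paid:
$50
Subtract the price:
$50 - $42.75 = $7.25

$7.25


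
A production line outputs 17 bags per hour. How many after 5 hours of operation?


Production rate: 17 bags per hour
Time: 5 hours
Total: 17 x 5 = 85 bags

85 bags


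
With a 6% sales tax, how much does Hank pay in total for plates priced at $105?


Calculate the tax:
6% of $105 = $6.30
Add tax to price:
$105 + $6.30 = $111.30

$111.30


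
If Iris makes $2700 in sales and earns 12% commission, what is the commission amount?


Convert rate to decimal:
12% = 0.12
Multiply by sales:
$2700 x 0.12 = $324

$324


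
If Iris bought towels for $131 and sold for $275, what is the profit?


Selling price = $275
Cost price = $131
Profit = selling price - cost price:
Profit = $275 - $131 = $144

$144


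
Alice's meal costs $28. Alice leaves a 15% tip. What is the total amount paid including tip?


Calculate the tip:
15% of $28 = $4.20
Add tip to meal cost:
$28 + $4.20 = $32.20

$32.20


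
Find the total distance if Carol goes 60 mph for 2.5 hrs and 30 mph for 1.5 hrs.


Leg 1 distance:
60 x 2.5 = 150 miles
Leg 2 distance:
30 x 1.5 = 45 miles
Total distance:
150 + 45 = 195 miles

195 miles


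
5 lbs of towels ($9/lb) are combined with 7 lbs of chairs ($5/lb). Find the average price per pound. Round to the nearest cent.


Cost of towels:
5 x $9 = $45
Cost of chairs:
7 x $5 = $35
Total cost: $45 + $35 = $80
Total weight: 12 lbs
Average: $80 / 12 = $6.6666... ≈ $6.67/lb

$6.67/lb


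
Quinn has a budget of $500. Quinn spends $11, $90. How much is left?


Add up expenses:
$11 + $90 = $101
Subtract from budget:
$500 - $101 = $399

$399


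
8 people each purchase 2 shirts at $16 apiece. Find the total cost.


Cost per person:
2 x $16 = $32
Group total:
8 x $32 = $256

$256


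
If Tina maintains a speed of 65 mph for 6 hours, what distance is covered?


Use the formula: distance = speed x time
Speed = 65 mph, Time = 6 hours
65 x 6 = 390 miles

390 miles


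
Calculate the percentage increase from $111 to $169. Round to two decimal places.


Find the absolute change:
|169 - 111| = 58
Divide by original and multiply by 100:
58 / 111 x 100 = 52.2522...% ≈ 52.25%

52.25%


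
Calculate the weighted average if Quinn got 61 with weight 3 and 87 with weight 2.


Weighted sum:
3 x 61 + 2 x 87 = 357
Total weight:
3 + 2 = 5
Weighted average:
357 / 5 = 71.4

71.4


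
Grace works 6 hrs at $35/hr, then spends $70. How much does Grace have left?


Calculate earnings:
6 x $35 = $210
Subtract spending:
$210 - $70 = $140

$140


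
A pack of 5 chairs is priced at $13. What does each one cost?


Total cost: $13
Number of items: 5
Unit price: $13 / 5 = $2.60

$2.60


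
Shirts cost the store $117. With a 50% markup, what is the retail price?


Calculate the markup amount:
50% of $117 = $58.50
Add to cost:
$117 + $58.50 = $175.50

$175.50


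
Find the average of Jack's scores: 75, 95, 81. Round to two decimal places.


Add the scores:
75 + 95 + 81 = 251
Divide by the number of tests:
251 / 3 = 83.6666... ≈ 83.67

83.67


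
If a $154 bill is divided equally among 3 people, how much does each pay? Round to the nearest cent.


Total bill: $154
Number of people: 3
Each pays: $154 / 3 = $51.3333... ≈ $51.33

$51.33


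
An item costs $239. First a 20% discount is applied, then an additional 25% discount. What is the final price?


First discount:
20% of $239 = $47.80
Price after first discount:
$239 - $47.80 = $191.20
Second discount:
25% of $191.20 = $47.80
Final price:
$191.20 - $47.80 = $143.40

$143.40


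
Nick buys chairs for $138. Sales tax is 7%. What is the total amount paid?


Calculate the tax:
7% of $138 = $9.66
Add tax to price:
$138 + $9.66 = $147.66

$147.66


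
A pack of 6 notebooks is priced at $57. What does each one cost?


Total cost: $57
Number of items: 6
Unit price: $57 / 6 = $9.50

$9.50


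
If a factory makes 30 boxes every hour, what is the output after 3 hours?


Production rate: 30 boxes per hour
Time: 3 hours
Total: 30 x 3 = 90 boxes

90 boxes


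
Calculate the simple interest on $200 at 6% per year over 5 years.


Use the formula I = P x R x T / 100
P x R x T = 200 x 6 x 5 = 6000
I = 6000 / 100 = $60

$60


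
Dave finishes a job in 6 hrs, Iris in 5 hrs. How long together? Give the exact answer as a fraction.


Dave's rate: 1/6 of the job per hour
Iris's rate: 1/5 of the job per hour
Combined rate: 1/6 + 1/5 = 11/30 per hour
Time = 1 / (11/30) = 30/11 hours (≈ 2.73 hours)

30/11 hours


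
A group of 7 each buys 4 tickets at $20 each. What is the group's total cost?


Cost per person:
4 x $20 = $80
Group total:
7 x $80 = $560

$560


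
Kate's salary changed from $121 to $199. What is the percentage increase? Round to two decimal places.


Find the absolute change:
|199 - 121| = 78
Divide by original and multiply by 100:
78 / 121 x 100 = 64.4628...% ≈ 64.46%

64.46%


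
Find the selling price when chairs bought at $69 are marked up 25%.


Calculate the markup amount:
25% of $69 = $17.25
Add to cost:
$69 + $17.25 = $86.25

$86.25


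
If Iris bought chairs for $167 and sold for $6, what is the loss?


Selling price = $6
Cost price = $167
Loss = cost price - selling price:
Loss = $167 - $6 = $161

$161


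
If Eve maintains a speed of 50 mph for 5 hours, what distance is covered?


Use the formula: distance = speed x time
Speed = 50 mph, Time = 5 hours
50 x 5 = 250 miles

250 miles


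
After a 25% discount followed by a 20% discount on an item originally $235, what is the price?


First discount:
25% of $235 = $58.75
Price after first discount:
$235 - $58.75 = $176.25
Second discount:
20% of $176.25 = $35.25
Final price:
$176.25 - $35.25 = $141

$141


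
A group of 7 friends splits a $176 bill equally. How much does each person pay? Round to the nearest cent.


Total bill: $176
Number of people: 7
Each pays: $176 / 7 = $25.1428... ≈ $25.14

$25.14


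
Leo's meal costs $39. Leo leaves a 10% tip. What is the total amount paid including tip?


Calculate the tip:
10% of $39 = $3.90
Add tip to meal cost:
$39 + $3.90 = $42.90

$42.90


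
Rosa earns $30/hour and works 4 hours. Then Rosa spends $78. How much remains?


Calculate earnings:
4 x $30 = $120
Subtract spending:
$120 - $78 = $42

$42


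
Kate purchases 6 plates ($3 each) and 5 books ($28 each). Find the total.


Cost of plates:
6 x $3 = $18
Cost of books:
5 x $28 = $140
Add both:
$18 + $140 = $158

$158


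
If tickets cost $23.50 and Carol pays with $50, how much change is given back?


Start with the amount paid:
$50
Subtract the price:
$50 - $23.50 = $26.50

$26.50


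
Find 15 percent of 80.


Convert percentage to decimal:
15% = 0.15
Multiply:
80 x 0.15 = 12

12


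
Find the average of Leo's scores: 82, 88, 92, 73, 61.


Add the scores:
82 + 88 + 92 + 73 + 61 = 396
Divide by the number of tests:
396 / 5 = 79.2

79.2


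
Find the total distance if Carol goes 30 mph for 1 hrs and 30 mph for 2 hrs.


Leg 1 distance:
30 x 1 = 30 miles
Leg 2 distance:
30 x 2 = 60 miles
Total distance:
30 + 60 = 90 miles

90 miles


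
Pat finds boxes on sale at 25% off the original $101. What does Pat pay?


Calculate the discount amount:
25% of $101 = $25.25
Subtract from original:
$101 - $25.25 = $75.75

$75.75


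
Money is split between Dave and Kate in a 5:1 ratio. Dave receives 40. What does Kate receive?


Find the multiplier:
40 / 5 = 8
Apply to Kate's share:
1 x 8 = 8

8


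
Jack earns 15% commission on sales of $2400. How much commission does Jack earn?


Convert rate to decimal:
15% = 0.15
Multiply by sales:
$2400 x 0.15 = $360

$360


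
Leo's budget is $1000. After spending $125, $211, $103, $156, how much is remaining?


Add up expenses:
$125 + $211 + $103 + $156 = $595
Subtract from budget:
$1000 - $595 = $405

$405


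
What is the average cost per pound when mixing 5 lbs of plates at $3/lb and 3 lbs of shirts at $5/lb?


Cost of plates:
5 x $3 = $15
Cost of shirts:
3 x $5 = $15
Total cost: $15 + $15 = $30
Total weight: 8 lbs
Average: $30 / 8 = $3.75/lb

$3.75/lb


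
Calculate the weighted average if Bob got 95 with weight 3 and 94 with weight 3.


Weighted sum:
3 x 95 + 3 x 94 = 567
Total weight:
3 + 3 = 6
Weighted average:
567 / 6 = 94.5

94.5


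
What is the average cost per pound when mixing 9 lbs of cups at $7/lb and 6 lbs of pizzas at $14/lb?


Cost of cups:
9 x $7 = $63
Cost of pizzas:
6 x $14 = $84
Total cost: $63 + $84 = $147
Total weight: 15 lbs
Average: $147 / 15 = $9.80/lb

$9.80/lb


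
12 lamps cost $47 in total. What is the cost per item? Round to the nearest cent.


Total cost: $47
Number of items: 12
Unit price: $47 / 12 = $3.9166... ≈ $3.92

$3.92


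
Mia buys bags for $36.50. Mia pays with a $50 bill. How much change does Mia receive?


Start with the amount paid:
$50
Subtract the price:
$50 - $36.50 = $13.50

$13.50


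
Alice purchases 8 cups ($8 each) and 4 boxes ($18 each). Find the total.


Cost of cups:
8 x $8 = $64
Cost of boxes:
4 x $18 = $72
Add both:
$64 + $72 = $136

$136


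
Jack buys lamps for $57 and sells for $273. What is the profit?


Selling price = $273
Cost price = $57
Profit = selling price - cost price:
Profit = $273 - $57 = $216

$216


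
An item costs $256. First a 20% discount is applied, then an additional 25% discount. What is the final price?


First discount:
20% of $256 = $51.20
Price after first discount:
$256 - $51.20 = $204.80
Second discount:
25% of $204.80 = $51.20
Final price:
$204.80 - $51.20 = $153.60

$153.60
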